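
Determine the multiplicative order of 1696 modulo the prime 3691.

205

The order of 1696 must divide p − 1 = 3690 = 2 · 3^2 · 5 · 41.
Divisors: 1, 2, 3, 5, 6, 9, 10, 15, 18, 30, 41, 45, 82, 90, 123, 205, 246, 369, 410, 615, 738, 1230, 1845, 3690.
Check each in increasing order: 1696^1 ≡ 1696;  1696^2 ≡ 1127;  1696^3 ≡ 3145;  1696^5 ≡ 1055;  1696^6 ≡ 2836;  1696^9 ≡ 1764;  1696^10 ≡ 2034;  1696^15 ≡ 1399;  1696^18 ≡ 183;  1696^30 ≡ 971;  1696^41 ≡ 643;  1696^45 ≡ 141;  1696^82 ≡ 57;  1696^90 ≡ 1426;  1696^123 ≡ 3432;  1696^205 ≡ 1.
Smallest exponent giving 1 is 205.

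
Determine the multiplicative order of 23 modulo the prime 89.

88

The order of 23 must divide p − 1 = 88 = 2^3 · 11.
Divisors: 1, 2, 4, 8, 11, 22, 44, 88.
Check each in increasing order: 23^1 ≡ 23;  23^2 ≡ 84;  23^4 ≡ 25;  23^8 ≡ 2;  23^11 ≡ 37;  23^22 ≡ 34;  23^44 ≡ 88;  23^88 ≡ 1.
Smallest exponent giving 1 is 88.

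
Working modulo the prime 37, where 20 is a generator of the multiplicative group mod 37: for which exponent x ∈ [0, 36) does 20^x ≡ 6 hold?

Successive powers of 20 modulo 37:
  20^0=1  20^1=20  20^2=30  20^3=8  20^4=12  20^5=18
  20^6=27  20^7=22  20^8=33  20^9=31  20^10=28  20^11=5
  20^12=26  20^13=2  20^14=3  20^15=23  20^16=16  20^17=24
  20^18=36  20^19=17  20^20=7  20^21=29  20^22=25  20^23=19
  20^24=10  20^25=15  20^26=4  20^27=6
So 20^27 ≡ 6 (mod 37), giving x = 27.

27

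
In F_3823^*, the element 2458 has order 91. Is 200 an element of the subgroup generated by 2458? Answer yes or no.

yes

200 ∈ ⟨2458⟩ iff 200^91 ≡ 1 (mod 3823), since |⟨2458⟩| = 91.
200^91 mod 3823 = 1.
Since 1 = 1, 200 lies in the subgroup.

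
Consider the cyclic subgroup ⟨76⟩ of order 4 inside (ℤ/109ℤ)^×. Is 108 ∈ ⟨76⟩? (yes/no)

yes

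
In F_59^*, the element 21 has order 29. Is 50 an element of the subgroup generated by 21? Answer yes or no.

no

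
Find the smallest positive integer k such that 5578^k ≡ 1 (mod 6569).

1642

The order of 5578 must divide p − 1 = 6568 = 2^3 · 821.
Divisors: 1, 2, 4, 8, 821, 1642, 3284, 6568.
Check each in increasing order: 5578^1 ≡ 5578;  5578^2 ≡ 3300;  5578^4 ≡ 5167;  5578^8 ≡ 1473;  5578^821 ≡ 6568;  5578^1642 ≡ 1.
Smallest exponent giving 1 is 1642.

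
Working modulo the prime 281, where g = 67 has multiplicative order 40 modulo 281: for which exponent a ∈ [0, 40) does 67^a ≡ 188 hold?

Successive powers of 67 modulo 281:
  67^0=1  67^1=67  67^2=274  67^3=93  67^4=49  67^5=192
  67^6=219  67^7=61  67^8=153  67^9=135  67^10=53  67^11=179
  67^12=191  67^13=152  67^14=68  67^15=60  67^16=86  67^17=142
  67^18=241  67^19=130  67^20=280  67^21=214  67^22=7  67^23=188
So 67^23 ≡ 188 (mod 281), giving a = 23.

23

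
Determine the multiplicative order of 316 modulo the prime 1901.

The order of 316 must divide p − 1 = 1900 = 2^2 · 5^2 · 19.
Divisors: 1, 2, 4, 5, 10, 19, 20, 25, 38, 50, 76, 95, 100, 190, 380, 475, 950, 1900.
Check each in increasing order: 316^1 ≡ 316;  316^2 ≡ 1004;  316^4 ≡ 486;  316^5 ≡ 1496;  316^10 ≡ 539;  316^19 ≡ 1539;  316^20 ≡ 1569;  316^25 ≡ 1390;  316^38 ≡ 1776;  316^50 ≡ 684;  316^76 ≡ 417;  316^95 ≡ 1126;  316^100 ≡ 210;  316^190 ≡ 1810;  316^380 ≡ 677;  316^475 ≡ 1.
Smallest exponent giving 1 is 475.

475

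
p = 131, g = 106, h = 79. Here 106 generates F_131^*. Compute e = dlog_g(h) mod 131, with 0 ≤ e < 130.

85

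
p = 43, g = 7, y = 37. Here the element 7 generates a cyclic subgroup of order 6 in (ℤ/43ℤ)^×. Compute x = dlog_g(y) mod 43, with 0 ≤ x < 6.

Successive powers of 7 modulo 43:
  7^0=1  7^1=7  7^2=6  7^3=42  7^4=36  7^5=37
So 7^5 ≡ 37 (mod 43), giving x = 5.

5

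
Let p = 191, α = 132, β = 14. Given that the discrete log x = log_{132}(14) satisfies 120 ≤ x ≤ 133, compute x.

125

Compute 132^120 mod 191 = 25, then multiply by 132 repeatedly:
  132^120=25  132^121=53  132^122=120  132^123=178  132^124=3
  132^125=14
Found 14 at exponent 125.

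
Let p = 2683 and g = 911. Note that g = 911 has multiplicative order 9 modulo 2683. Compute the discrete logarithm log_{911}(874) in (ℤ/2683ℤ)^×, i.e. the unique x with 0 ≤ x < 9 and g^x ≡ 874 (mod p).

2

Successive powers of 911 modulo 2683:
  911^0=1  911^1=911  911^2=874
So 911^2 ≡ 874 (mod 2683), giving x = 2.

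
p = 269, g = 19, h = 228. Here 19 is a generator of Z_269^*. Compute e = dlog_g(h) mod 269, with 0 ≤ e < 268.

Baby-step giant-step with m = ceil(sqrt(268)) = 17.
Baby table (19^j mod 269 for j=0..16):
  0:1  1:19  2:92  3:134  4:125  5:223  6:202  7:72
  8:23  9:168  10:233  11:123  12:185  13:18  14:73  15:42
  16:260
Giant step factor: 19^(-17) ≡ 140 (mod 269).
Scan 228·140^i mod 269 for i = 0, 1, …:
  i=0: 228   i=1: 178   i=2: 172   i=3: 139
  i=4: 92
Match at i=4, j=2: e = 4·17 + 2 = 70.

70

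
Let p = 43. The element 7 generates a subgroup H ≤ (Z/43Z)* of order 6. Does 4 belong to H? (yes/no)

no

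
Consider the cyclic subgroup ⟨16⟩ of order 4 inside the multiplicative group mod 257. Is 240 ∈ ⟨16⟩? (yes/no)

no

240 ∈ ⟨16⟩ iff 240^4 ≡ 1 (mod 257), since |⟨16⟩| = 4.
240^4 mod 257 = 253.
Since 253 ≠ 1, 240 does not lie in the subgroup.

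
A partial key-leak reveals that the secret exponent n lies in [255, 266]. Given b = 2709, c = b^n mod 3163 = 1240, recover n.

Compute 2709^255 mod 3163 = 2162, then multiply by 2709 repeatedly:
  2709^255=2162  2709^256=2145  2709^257=374  2709^258=1006  2709^259=1911
  2709^260=2231  2709^261=2449  2709^262=1530  2709^263=1240
Found 1240 at exponent 263.

263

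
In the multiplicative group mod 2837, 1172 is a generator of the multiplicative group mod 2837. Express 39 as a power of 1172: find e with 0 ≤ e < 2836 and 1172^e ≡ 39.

Baby-step giant-step with m = ceil(sqrt(2836)) = 54.
Baby table (1172^j mod 2837 for j=0..53):
  0:1  1:1172  2:476  3:1820  4:2453  5:1035  6:1621  7:1859
  8:2769  9:2577  10:1676  11:1068  12:579  13:545  14:415  15:1253
  16:1787  17:658  18:2349  19:1138  20:346  21:2658  22:150  23:2743
  24:475  25:648  26:1977  27:2052  28:2005  29:824  30:1148  31:718
  32:1744  33:1328  34:1740  35:2314  36:2673  37:708  38:1372  39:2242
  40:562  41:480  42:834  43:1520  44:2641  45:85  46:325  47:742
  48:1502  49:1404  50:28  51:1609  52:1980  53:2731
Giant step factor: 1172^(-54) ≡ 2718 (mod 2837).
Scan 39·2718^i mod 2837 for i = 0, 1, …:
  i=0: 39   i=1: 1033   i=2: 1901   i=3: 741
  i=4: 2605   i=5: 2075   i=6: 2731
Match at i=6, j=53: e = 6·54 + 53 = 377.

377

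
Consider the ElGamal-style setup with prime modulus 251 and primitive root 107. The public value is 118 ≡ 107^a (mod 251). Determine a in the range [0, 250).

Baby-step giant-step with m = ceil(sqrt(250)) = 16.
Baby table (107^j mod 251 for j=0..15):
  0:1  1:107  2:154  3:163  4:122  5:2  6:214  7:57
  8:75  9:244  10:4  11:177  12:114  13:150  14:237  15:8
Giant step factor: 107^(-16) ≡ 39 (mod 251).
Scan 118·39^i mod 251 for i = 0, 1, …:
  i=0: 118   i=1: 84   i=2: 13   i=3: 5
  i=4: 195   i=5: 75
Match at i=5, j=8: a = 5·16 + 8 = 88.

88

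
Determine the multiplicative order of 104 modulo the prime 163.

The order of 104 must divide p − 1 = 162 = 2 · 3^4.
Divisors: 1, 2, 3, 6, 9, 18, 27, 54, 81, 162.
Check each in increasing order: 104^1 ≡ 104;  104^2 ≡ 58;  104^3 ≡ 1.
Smallest exponent giving 1 is 3.

3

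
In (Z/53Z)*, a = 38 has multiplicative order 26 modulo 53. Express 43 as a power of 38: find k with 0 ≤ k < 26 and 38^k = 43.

17

Successive powers of 38 modulo 53:
  38^0=1  38^1=38  38^2=13  38^3=17  38^4=10  38^5=9
  38^6=24  38^7=11  38^8=47  38^9=37  38^10=28  38^11=4
  38^12=46  38^13=52  38^14=15  38^15=40  38^16=36  38^17=43
So 38^17 ≡ 43 (mod 53), giving k = 17.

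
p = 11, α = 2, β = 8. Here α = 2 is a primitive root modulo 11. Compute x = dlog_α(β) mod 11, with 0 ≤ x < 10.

Successive powers of 2 modulo 11:
  2^0=1  2^1=2  2^2=4  2^3=8
So 2^3 ≡ 8 (mod 11), giving x = 3.

3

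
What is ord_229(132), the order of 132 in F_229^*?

57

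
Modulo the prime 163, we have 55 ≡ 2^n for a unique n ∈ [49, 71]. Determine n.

Compute 2^49 mod 163 = 44, then multiply by 2 repeatedly:
  2^49=44  2^50=88  2^51=13  2^52=26  2^53=52
  2^54=104  2^55=45  2^56=90  2^57=17  2^58=34
  2^59=68  2^60=136  2^61=109  2^62=55
Found 55 at exponent 62.

62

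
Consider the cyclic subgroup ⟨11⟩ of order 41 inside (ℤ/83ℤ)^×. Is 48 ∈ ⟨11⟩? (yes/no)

48 ∈ ⟨11⟩ iff 48^41 ≡ 1 (mod 83), since |⟨11⟩| = 41.
48^41 mod 83 = 1.
Since 1 = 1, 48 lies in the subgroup.

yes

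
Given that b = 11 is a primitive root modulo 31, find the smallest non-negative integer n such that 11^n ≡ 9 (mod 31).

4

Successive powers of 11 modulo 31:
  11^0=1  11^1=11  11^2=28  11^3=29  11^4=9
So 11^4 ≡ 9 (mod 31), giving n = 4.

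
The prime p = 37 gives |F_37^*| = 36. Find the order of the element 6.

4

The order of 6 must divide p − 1 = 36 = 2^2 · 3^2.
Divisors: 1, 2, 3, 4, 6, 9, 12, 18, 36.
Check each in increasing order: 6^1 ≡ 6;  6^2 ≡ 36;  6^3 ≡ 31;  6^4 ≡ 1.
Smallest exponent giving 1 is 4.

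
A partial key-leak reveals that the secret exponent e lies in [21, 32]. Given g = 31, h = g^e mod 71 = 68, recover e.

Compute 31^21 mod 71 = 46, then multiply by 31 repeatedly:
  31^21=46  31^22=6  31^23=44  31^24=15  31^25=39
  31^26=2  31^27=62  31^28=5  31^29=13  31^30=48
  31^31=68
Found 68 at exponent 31.

31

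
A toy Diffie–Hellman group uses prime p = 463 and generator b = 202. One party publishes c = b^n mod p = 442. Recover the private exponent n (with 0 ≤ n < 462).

385

Baby-step giant-step with m = ceil(sqrt(462)) = 22.
Baby table (202^j mod 463 for j=0..21):
  0:1  1:202  2:60  3:82  4:359  5:290  6:242  7:269
  8:167  9:398  10:297  11:267  12:226  13:278  14:133  15:12
  16:109  17:257  18:58  19:141  20:239  21:126
Giant step factor: 202^(-22) ≡ 178 (mod 463).
Scan 442·178^i mod 463 for i = 0, 1, …:
  i=0: 442   i=1: 429   i=2: 430   i=3: 145
  i=4: 345   i=5: 294   i=6: 13   i=7: 462
  i=8: 285   i=9: 263     …   i=16: 233
  i=17: 267
Match at i=17, j=11: n = 17·22 + 11 = 385.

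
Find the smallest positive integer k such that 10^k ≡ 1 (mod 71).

The order of 10 must divide p − 1 = 70 = 2 · 5 · 7.
Divisors: 1, 2, 5, 7, 10, 14, 35, 70.
Check each in increasing order: 10^1 ≡ 10;  10^2 ≡ 29;  10^5 ≡ 32;  10^7 ≡ 5;  10^10 ≡ 30;  10^14 ≡ 25;  10^35 ≡ 1.
Smallest exponent giving 1 is 35.

35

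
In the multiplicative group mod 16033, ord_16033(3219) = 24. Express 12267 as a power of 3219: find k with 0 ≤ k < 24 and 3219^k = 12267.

21

Successive powers of 3219 modulo 16033:
  3219^0=1  3219^1=3219  3219^2=4643  3219^3=3061  3219^4=9097  3219^5=6985
  3219^6=6449  3219^7=12629  3219^8=9096  3219^9=3766  3219^10=1806  3219^11=9568
  3219^12=16032  3219^13=12814  3219^14=11390  3219^15=12972  3219^16=6936  3219^17=9048
  3219^18=9584  3219^19=3404  3219^20=6937  3219^21=12267
So 3219^21 ≡ 12267 (mod 16033), giving k = 21.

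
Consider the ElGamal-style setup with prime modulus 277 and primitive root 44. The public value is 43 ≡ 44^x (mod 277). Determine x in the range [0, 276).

Baby-step giant-step with m = ceil(sqrt(276)) = 17.
Baby table (44^j mod 277 for j=0..16):
  0:1  1:44  2:274  3:145  4:9  5:119  6:250  7:197
  8:81  9:240  10:34  11:111  12:175  13:221  14:29  15:168
  16:190
Giant step factor: 44^(-17) ≡ 205 (mod 277).
Scan 43·205^i mod 277 for i = 0, 1, …:
  i=0: 43   i=1: 228   i=2: 204   i=3: 270
  i=4: 227   i=5: 276   i=6: 72   i=7: 79
  i=8: 129   i=9: 130   i=10: 58   i=11: 256
  i=12: 127   i=13: 274
Match at i=13, j=2: x = 13·17 + 2 = 223.

223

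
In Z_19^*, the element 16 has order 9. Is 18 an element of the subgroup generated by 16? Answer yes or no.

no

18 ∈ ⟨16⟩ iff 18^9 ≡ 1 (mod 19), since |⟨16⟩| = 9.
18^9 mod 19 = 18.
Since 18 ≠ 1, 18 does not lie in the subgroup.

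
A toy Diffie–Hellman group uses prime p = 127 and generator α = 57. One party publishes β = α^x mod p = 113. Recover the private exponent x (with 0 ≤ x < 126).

40

Baby-step giant-step with m = ceil(sqrt(126)) = 12.
Baby table (57^j mod 127 for j=0..11):
  0:1  1:57  2:74  3:27  4:15  5:93  6:94  7:24
  8:98  9:125  10:13  11:106
Giant step factor: 57^(-12) ≡ 87 (mod 127).
Scan 113·87^i mod 127 for i = 0, 1, …:
  i=0: 113   i=1: 52   i=2: 79   i=3: 15
Match at i=3, j=4: x = 3·12 + 4 = 40.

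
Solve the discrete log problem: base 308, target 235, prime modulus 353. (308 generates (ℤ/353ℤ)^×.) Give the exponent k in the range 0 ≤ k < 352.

249

Baby-step giant-step with m = ceil(sqrt(352)) = 19.
Baby table (308^j mod 353 for j=0..18):
  0:1  1:308  2:260  3:302  4:177  5:154  6:130  7:151
  8:265  9:77  10:65  11:252  12:309  13:215  14:209  15:126
  16:331  17:284  18:281
Giant step factor: 308^(-19) ≡ 325 (mod 353).
Scan 235·325^i mod 353 for i = 0, 1, …:
  i=0: 235   i=1: 127   i=2: 327   i=3: 22
  i=4: 90   i=5: 304   i=6: 313   i=7: 61
  i=8: 57   i=9: 169   i=10: 210   i=11: 121
  i=12: 142   i=13: 260
Match at i=13, j=2: k = 13·19 + 2 = 249.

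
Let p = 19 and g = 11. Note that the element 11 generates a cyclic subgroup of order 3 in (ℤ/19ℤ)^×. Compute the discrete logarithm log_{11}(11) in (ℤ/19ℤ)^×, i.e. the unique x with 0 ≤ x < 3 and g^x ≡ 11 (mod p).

1

Successive powers of 11 modulo 19:
  11^0=1  11^1=11
So 11^1 ≡ 11 (mod 19), giving x = 1.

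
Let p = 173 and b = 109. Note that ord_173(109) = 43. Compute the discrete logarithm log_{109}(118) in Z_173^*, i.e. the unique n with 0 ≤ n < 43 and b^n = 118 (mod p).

Baby-step giant-step with m = ceil(sqrt(43)) = 7.
Baby table (109^j mod 173 for j=0..6):
  0:1  1:109  2:117  3:124  4:22  5:149  6:152
Giant step factor: 109^(-7) ≡ 160 (mod 173).
Scan 118·160^i mod 173 for i = 0, 1, …:
  i=0: 118   i=1: 23   i=2: 47   i=3: 81
  i=4: 158   i=5: 22
Match at i=5, j=4: n = 5·7 + 4 = 39.

39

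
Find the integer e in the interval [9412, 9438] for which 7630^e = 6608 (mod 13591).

Compute 7630^9412 mod 13591 = 2570, then multiply by 7630 repeatedly:
  7630^9412=2570  7630^9413=10878  7630^9414=12494  7630^9415=1946  7630^9416=6608
Found 6608 at exponent 9416.

9416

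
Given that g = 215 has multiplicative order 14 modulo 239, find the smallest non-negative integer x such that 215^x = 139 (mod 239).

5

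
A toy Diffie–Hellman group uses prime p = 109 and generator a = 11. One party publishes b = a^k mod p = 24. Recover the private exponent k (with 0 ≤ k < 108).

17

Successive powers of 11 modulo 109:
  11^0=1  11^1=11  11^2=12  11^3=23  11^4=35  11^5=58
  11^6=93  11^7=42  11^8=26  11^9=68  11^10=94  11^11=53
  11^12=38  11^13=91  11^14=20  11^15=2  11^16=22  11^17=24
So 11^17 ≡ 24 (mod 109), giving k = 17.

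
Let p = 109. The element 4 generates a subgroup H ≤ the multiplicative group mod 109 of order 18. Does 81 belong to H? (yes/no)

⟨4⟩ has order 18; its elements mod 109 are {1, 4, 16, 27, 34, 38, 43, 45, 46, 63, 64, 66, 71, 75, 82, 93, 105, 108}.
81 is not in this set.

no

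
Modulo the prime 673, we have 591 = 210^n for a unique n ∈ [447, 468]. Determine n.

457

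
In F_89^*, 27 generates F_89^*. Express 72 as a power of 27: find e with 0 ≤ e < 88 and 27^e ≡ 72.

46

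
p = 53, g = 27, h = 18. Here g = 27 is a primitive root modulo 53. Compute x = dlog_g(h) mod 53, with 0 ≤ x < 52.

Baby-step giant-step with m = ceil(sqrt(52)) = 8.
Baby table (27^j mod 53 for j=0..7):
  0:1  1:27  2:40  3:20  4:10  5:5  6:29  7:41
Giant step factor: 27^(-8) ≡ 44 (mod 53).
Scan 18·44^i mod 53 for i = 0, 1, …:
  i=0: 18   i=1: 50   i=2: 27
Match at i=2, j=1: x = 2·8 + 1 = 17.

17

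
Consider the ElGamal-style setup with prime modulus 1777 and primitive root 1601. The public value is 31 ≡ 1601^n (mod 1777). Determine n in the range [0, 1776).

Baby-step giant-step with m = ceil(sqrt(1776)) = 43.
Baby table (1601^j mod 1777 for j=0..42):
  0:1  1:1601  2:767  3:60  4:102  5:1595  6:46  7:789
  8:1519  9:983  10:1138  11:513  12:339  13:754  14:571  15:793
  16:815  17:497  18:1378  19:921  20:1388  21:938  22:173  23:1538
  24:1193  25:1495  26:1653  27:500  28:850  29:1445  30:1568  31:1244
  32:1404  33:1676  34:6  35:721  36:1048  37:360  38:612  39:685
  40:276  41:1180  42:229
Giant step factor: 1601^(-43) ≡ 1473 (mod 1777).
Scan 31·1473^i mod 1777 for i = 0, 1, …:
  i=0: 31   i=1: 1238   i=2: 372   i=3: 640
  i=4: 910   i=5: 572   i=6: 258   i=7: 1533
  i=8: 1319   i=9: 626     …   i=25: 698
  i=26: 1048
Match at i=26, j=36: n = 26·43 + 36 = 1154.

1154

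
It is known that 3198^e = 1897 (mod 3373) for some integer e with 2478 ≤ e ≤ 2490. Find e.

Compute 3198^2478 mod 3373 = 2941, then multiply by 3198 repeatedly:
  3198^2478=2941  3198^2479=1394  3198^2480=2279  3198^2481=2562  3198^2482=259
  3198^2483=1897
Found 1897 at exponent 2483.

2483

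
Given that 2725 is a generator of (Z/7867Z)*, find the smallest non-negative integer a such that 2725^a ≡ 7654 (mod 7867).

2087

Baby-step giant-step with m = ceil(sqrt(7866)) = 89.
Baby table (2725^j mod 7867 for j=0..88):
  0:1  1:2725  2:7044  3:7287  4:767  5:5320  6:5986  7:3559
  8:6131  9:5334  10:4801  11:7771  12:5878  13:338  14:611  15:5038
  16:635  17:7502  18:4484  19:1449  20:7158  21:3257  22:1349  23:2136
  24:6887  25:4280  26:4106  27:1976  28:3572  29:2221  30:2502  31:5128
  32:2008  33:4235  34:7353  35:7543  36:6071  37:7041  38:6979  39:3236
  40:7060  41:3685  42:3333  43:3907  44:2524  45:2142  46:7503  47:7209
  48:626  49:6578  50:4024  51:6669  52:255  53:2579  54:2544  55:1573
  56:6777  57:3476  58:232  59:2840  60:5739  61:7046  62:4870  63:6988
  64:4160  65:7520  66:6332  67:2369  68:4585  69:1329  70:2705  71:7613
  72:146  73:4500  74:5714  75:1857  76:1844  77:5754  78:719  79:392
  80:6155  81:7798  82:783  83:1718  84:685  85:2146  86:2669  87:3917
  88:6173
Giant step factor: 2725^(-89) ≡ 6589 (mod 7867).
Scan 7654·6589^i mod 7867 for i = 0, 1, …:
  i=0: 7654   i=1: 4736   i=2: 4982   i=3: 5274
  i=4: 1847   i=5: 7501   i=6: 3595   i=7: 7785
  i=8: 2525   i=9: 6387     …   i=22: 4008
  i=23: 7060
Match at i=23, j=40: a = 23·89 + 40 = 2087.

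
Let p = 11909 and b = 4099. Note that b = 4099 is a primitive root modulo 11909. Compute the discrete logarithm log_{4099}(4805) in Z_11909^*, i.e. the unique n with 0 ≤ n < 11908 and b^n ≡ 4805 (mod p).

Baby-step giant-step with m = ceil(sqrt(11908)) = 110.
Baby table (4099^j mod 11909 for j=0..109):
  0:1  1:4099  2:10111  3:1669  4:5465  5:206  6:10764  7:10700
  8:10362  9:6344  10:6709  11:2310  12:1035  13:2861  14:8783  15:610
  16:11409  17:10757  18:5825  19:11039  20:6570  21:4181  22:868  23:9050
  24:11324  25:7703  26:3838  27:173  28:6496  29:10489  30:2921  31:4634
  32:11820  33:4368  34:5205  35:6276  36:1884  37:5484  38:6633  39:420
  40:6684  41:7016  42:10258  43:8772  44:3157  45:7369  46:4307  47:5255
  48:8773  49:7256  50:5571  51:5976  52:10720  53:8979  54:6111  55:4362
  56:4429  57:5155  58:3779  59:8421  60:5397  61:7290  62:2029  63:4389
  64:7921  65:4245  66:1206  67:1159  68:10959  69:193  70:5113  71:10256
  72:574  73:6753  74:4031  75:5286  76:4843  77:11063  78:9674  79:8665
  80:5197  81:9211  82:4359  83:4041  84:10549  85:10681  86:3935  87:4779
  88:10725  89:5656  90:9030  91:798  92:7936  93:6185  94:9963  95:2376
  96:9571  97:3283  98:11756  99:4030  100:1187  101:6641  102:9394  103:4209
  104:8459  105:6342  106:10420  107:5906  108:9606  109:3840
Giant step factor: 4099^(-110) ≡ 8580 (mod 11909).
Scan 4805·8580^i mod 11909 for i = 0, 1, …:
  i=0: 4805   i=1: 9851   i=2: 3407   i=3: 7374
  i=4: 8312   i=5: 5868   i=6: 8097   i=7: 7063
  i=8: 7548   i=9: 698     …   i=79: 3448
  i=80: 1884
Match at i=80, j=36: n = 80·110 + 36 = 8836.

8836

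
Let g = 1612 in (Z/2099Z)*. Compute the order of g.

The order of 1612 must divide p − 1 = 2098 = 2 · 1049.
Divisors: 1, 2, 1049, 2098.
Check each in increasing order: 1612^1 ≡ 1612;  1612^2 ≡ 2081;  1612^1049 ≡ 2098;  1612^2098 ≡ 1.
Smallest exponent giving 1 is 2098.

2098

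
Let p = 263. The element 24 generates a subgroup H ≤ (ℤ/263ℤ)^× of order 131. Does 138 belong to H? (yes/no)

yes

138 ∈ ⟨24⟩ iff 138^131 ≡ 1 (mod 263), since |⟨24⟩| = 131.
138^131 mod 263 = 1.
Since 1 = 1, 138 lies in the subgroup.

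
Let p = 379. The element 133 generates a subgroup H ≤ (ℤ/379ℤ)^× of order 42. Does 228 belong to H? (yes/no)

no

228 ∈ ⟨133⟩ iff 228^42 ≡ 1 (mod 379), since |⟨133⟩| = 42.
228^42 mod 379 = 185.
Since 185 ≠ 1, 228 does not lie in the subgroup.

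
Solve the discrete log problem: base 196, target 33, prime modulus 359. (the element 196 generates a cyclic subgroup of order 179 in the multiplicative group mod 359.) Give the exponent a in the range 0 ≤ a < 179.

14

Successive powers of 196 modulo 359:
  196^0=1  196^1=196  196^2=3  196^3=229  196^4=9  196^5=328
  196^6=27  196^7=266  196^8=81  196^9=80  196^10=243  196^11=240
  196^12=11  196^13=2  196^14=33
So 196^14 ≡ 33 (mod 359), giving a = 14.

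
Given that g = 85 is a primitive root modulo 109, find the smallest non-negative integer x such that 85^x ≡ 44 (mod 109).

Baby-step giant-step with m = ceil(sqrt(108)) = 11.
Baby table (85^j mod 109 for j=0..10):
  0:1  1:85  2:31  3:19  4:89  5:44  6:34  7:56
  8:73  9:101  10:83
Giant step factor: 85^(-11) ≡ 69 (mod 109).
Scan 44·69^i mod 109 for i = 0, 1, …:
  i=0: 44
Match at i=0, j=5: x = 0·11 + 5 = 5.

5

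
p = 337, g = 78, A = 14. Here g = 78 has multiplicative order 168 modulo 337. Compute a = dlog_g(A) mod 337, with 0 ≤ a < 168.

19

Successive powers of 78 modulo 337:
  78^0=1  78^1=78  78^2=18  78^3=56  78^4=324  78^5=334
  78^6=103  78^7=283  78^8=169  78^9=39  78^10=9  78^11=28
  78^12=162  78^13=167  78^14=220  78^15=310  78^16=253  78^17=188
  78^18=173  78^19=14
So 78^19 ≡ 14 (mod 337), giving a = 19.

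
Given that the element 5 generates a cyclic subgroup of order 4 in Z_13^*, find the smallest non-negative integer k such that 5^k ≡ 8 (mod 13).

Successive powers of 5 modulo 13:
  5^0=1  5^1=5  5^2=12  5^3=8
So 5^3 ≡ 8 (mod 13), giving k = 3.

3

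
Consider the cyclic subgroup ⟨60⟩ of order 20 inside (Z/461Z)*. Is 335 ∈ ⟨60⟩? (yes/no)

no

335 ∈ ⟨60⟩ iff 335^20 ≡ 1 (mod 461), since |⟨60⟩| = 20.
335^20 mod 461 = 322.
Since 322 ≠ 1, 335 does not lie in the subgroup.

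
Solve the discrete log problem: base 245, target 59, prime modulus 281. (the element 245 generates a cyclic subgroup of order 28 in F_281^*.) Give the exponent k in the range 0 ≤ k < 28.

8

Successive powers of 245 modulo 281:
  245^0=1  245^1=245  245^2=172  245^3=271  245^4=79  245^5=247
  245^6=100  245^7=53  245^8=59
So 245^8 ≡ 59 (mod 281), giving k = 8.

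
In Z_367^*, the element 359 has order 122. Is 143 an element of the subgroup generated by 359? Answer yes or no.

no

143 ∈ ⟨359⟩ iff 143^122 ≡ 1 (mod 367), since |⟨359⟩| = 122.
143^122 mod 367 = 83.
Since 83 ≠ 1, 143 does not lie in the subgroup.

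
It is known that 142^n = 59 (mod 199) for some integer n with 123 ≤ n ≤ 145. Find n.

Compute 142^123 mod 199 = 171, then multiply by 142 repeatedly:
  142^123=171  142^124=4  142^125=170  142^126=61  142^127=105
  142^128=184  142^129=59
Found 59 at exponent 129.

129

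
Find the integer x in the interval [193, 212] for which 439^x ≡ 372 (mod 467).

211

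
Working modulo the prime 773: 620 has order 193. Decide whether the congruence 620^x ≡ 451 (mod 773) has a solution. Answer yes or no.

no

451 ∈ ⟨620⟩ iff 451^193 ≡ 1 (mod 773), since |⟨620⟩| = 193.
451^193 mod 773 = 317.
Since 317 ≠ 1, 451 does not lie in the subgroup.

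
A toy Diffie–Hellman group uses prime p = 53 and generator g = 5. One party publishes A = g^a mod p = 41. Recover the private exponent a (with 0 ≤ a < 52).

43

Baby-step giant-step with m = ceil(sqrt(52)) = 8.
Baby table (5^j mod 53 for j=0..7):
  0:1  1:5  2:25  3:19  4:42  5:51  6:43  7:3
Giant step factor: 5^(-8) ≡ 46 (mod 53).
Scan 41·46^i mod 53 for i = 0, 1, …:
  i=0: 41   i=1: 31   i=2: 48   i=3: 35
  i=4: 20   i=5: 19
Match at i=5, j=3: a = 5·8 + 3 = 43.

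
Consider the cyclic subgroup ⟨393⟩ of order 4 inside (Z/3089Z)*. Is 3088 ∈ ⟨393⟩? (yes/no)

yes

⟨393⟩ has order 4; its elements mod 3089 are {1, 393, 2696, 3088}.
3088 is in this set.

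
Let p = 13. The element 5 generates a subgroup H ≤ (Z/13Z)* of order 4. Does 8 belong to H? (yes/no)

yes

⟨5⟩ has order 4; its elements mod 13 are {1, 5, 8, 12}.
8 is in this set.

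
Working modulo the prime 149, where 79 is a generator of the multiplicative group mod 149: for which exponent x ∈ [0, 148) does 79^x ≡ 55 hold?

121

Baby-step giant-step with m = ceil(sqrt(148)) = 13.
Baby table (79^j mod 149 for j=0..12):
  0:1  1:79  2:132  3:147  4:140  5:34  6:4  7:18
  8:81  9:141  10:113  11:136  12:16
Giant step factor: 79^(-13) ≡ 89 (mod 149).
Scan 55·89^i mod 149 for i = 0, 1, …:
  i=0: 55   i=1: 127   i=2: 128   i=3: 68
  i=4: 92   i=5: 142   i=6: 122   i=7: 130
  i=8: 97   i=9: 140
Match at i=9, j=4: x = 9·13 + 4 = 121.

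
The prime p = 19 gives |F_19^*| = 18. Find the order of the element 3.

18

The order of 3 must divide p − 1 = 18 = 2 · 3^2.
Divisors: 1, 2, 3, 6, 9, 18.
Check each in increasing order: 3^1 ≡ 3;  3^2 ≡ 9;  3^3 ≡ 8;  3^6 ≡ 7;  3^9 ≡ 18;  3^18 ≡ 1.
Smallest exponent giving 1 is 18.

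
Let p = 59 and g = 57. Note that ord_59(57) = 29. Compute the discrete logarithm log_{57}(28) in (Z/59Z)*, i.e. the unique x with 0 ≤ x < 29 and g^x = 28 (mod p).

20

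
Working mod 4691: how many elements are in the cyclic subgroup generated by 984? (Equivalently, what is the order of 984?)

2345

The order of 984 must divide p − 1 = 4690 = 2 · 5 · 7 · 67.
Divisors: 1, 2, 5, 7, 10, 14, 35, 67, 70, 134, 335, 469, 670, 938, 2345, 4690.
Check each in increasing order: 984^1 ≡ 984;  984^2 ≡ 1910;  984^5 ≡ 3633;  984^7 ≡ 1041;  984^10 ≡ 2906;  984^14 ≡ 60;  984^35 ≡ 4182;  984^67 ≡ 1241;  984^70 ≡ 1076;  984^134 ≡ 1433;  984^335 ≡ 3481;  984^469 ≡ 1740;  984^670 ≡ 508;  984^938 ≡ 1905;  984^2345 ≡ 1.
Smallest exponent giving 1 is 2345.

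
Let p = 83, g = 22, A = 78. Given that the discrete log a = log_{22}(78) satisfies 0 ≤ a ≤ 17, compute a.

Compute 22^0 mod 83 = 1, then multiply by 22 repeatedly:
  22^0=1  22^1=22  22^2=69  22^3=24  22^4=30
  22^5=79  22^6=78
Found 78 at exponent 6.

6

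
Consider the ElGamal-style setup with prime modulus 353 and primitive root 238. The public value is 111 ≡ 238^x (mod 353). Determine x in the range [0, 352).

292

Baby-step giant-step with m = ceil(sqrt(352)) = 19.
Baby table (238^j mod 353 for j=0..18):
  0:1  1:238  2:164  3:202  4:68  5:299  6:209  7:322
  8:35  9:211  10:92  11:10  12:262  13:228  14:255  15:327
  16:166  17:325  18:43
Giant step factor: 238^(-19) ≡ 235 (mod 353).
Scan 111·235^i mod 353 for i = 0, 1, …:
  i=0: 111   i=1: 316   i=2: 130   i=3: 192
  i=4: 289   i=5: 139   i=6: 189   i=7: 290
  i=8: 21   i=9: 346     …   i=14: 93
  i=15: 322
Match at i=15, j=7: x = 15·19 + 7 = 292.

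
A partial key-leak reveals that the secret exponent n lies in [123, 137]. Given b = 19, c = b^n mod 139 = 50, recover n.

Compute 19^123 mod 139 = 14, then multiply by 19 repeatedly:
  19^123=14  19^124=127  19^125=50
Found 50 at exponent 125.

125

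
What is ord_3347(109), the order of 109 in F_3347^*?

3346

The order of 109 must divide p − 1 = 3346 = 2 · 7 · 239.
Divisors: 1, 2, 7, 14, 239, 478, 1673, 3346.
Check each in increasing order: 109^1 ≡ 109;  109^2 ≡ 1840;  109^7 ≡ 1653;  109^14 ≡ 1257;  109^239 ≡ 2592;  109^478 ≡ 1035;  109^1673 ≡ 3346;  109^3346 ≡ 1.
Smallest exponent giving 1 is 3346.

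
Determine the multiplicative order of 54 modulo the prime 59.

58

The order of 54 must divide p − 1 = 58 = 2 · 29.
Divisors: 1, 2, 29, 58.
Check each in increasing order: 54^1 ≡ 54;  54^2 ≡ 25;  54^29 ≡ 58;  54^58 ≡ 1.
Smallest exponent giving 1 is 58.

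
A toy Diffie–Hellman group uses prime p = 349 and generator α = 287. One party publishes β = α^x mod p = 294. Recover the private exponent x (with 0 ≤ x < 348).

11

Baby-step giant-step with m = ceil(sqrt(348)) = 19.
Baby table (287^j mod 349 for j=0..18):
  0:1  1:287  2:5  3:39  4:25  5:195  6:125  7:277
  8:276  9:338  10:333  11:294  12:269  13:74  14:298  15:21
  16:94  17:105  18:121
Giant step factor: 287^(-19) ≡ 117 (mod 349).
Scan 294·117^i mod 349 for i = 0, 1, …:
  i=0: 294
Match at i=0, j=11: x = 0·19 + 11 = 11.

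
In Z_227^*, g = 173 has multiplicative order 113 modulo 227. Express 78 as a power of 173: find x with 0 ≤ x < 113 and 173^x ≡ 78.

65

Baby-step giant-step with m = ceil(sqrt(113)) = 11.
Baby table (173^j mod 227 for j=0..10):
  0:1  1:173  2:192  3:74  4:90  5:134  6:28  7:77
  8:155  9:29  10:23
Giant step factor: 173^(-11) ≡ 70 (mod 227).
Scan 78·70^i mod 227 for i = 0, 1, …:
  i=0: 78   i=1: 12   i=2: 159   i=3: 7
  i=4: 36   i=5: 23
Match at i=5, j=10: x = 5·11 + 10 = 65.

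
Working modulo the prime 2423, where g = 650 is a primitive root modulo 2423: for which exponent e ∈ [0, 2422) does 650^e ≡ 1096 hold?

1811

Baby-step giant-step with m = ceil(sqrt(2422)) = 50.
Baby table (650^j mod 2423 for j=0..49):
  0:1  1:650  2:898  3:2180  4:1968  5:2279  6:897  7:1530
  8:1070  9:99  10:1352  11:1674  12:173  13:992  14:282  15:1575
  16:1244  17:1741  18:109  19:583  20:962  21:166  22:1288  23:1265
  24:853  25:2006  26:326  27:1099  28:1988  29:741  30:1896  31:1516
  32:1662  33:2065  34:2331  35:775  36:2189  37:549  38:669  39:1133
  40:2281  41:2197  42:903  43:584  44:1612  45:1064  46:1045  47:810
  48:709  49:480
Giant step factor: 650^(-50) ≡ 1829 (mod 2423).
Scan 1096·1829^i mod 2423 for i = 0, 1, …:
  i=0: 1096   i=1: 763   i=2: 2302   i=3: 1607
  i=4: 104   i=5: 1222   i=6: 1032   i=7: 11
  i=8: 735   i=9: 1973     …   i=35: 658
  i=36: 1674
Match at i=36, j=11: e = 36·50 + 11 = 1811.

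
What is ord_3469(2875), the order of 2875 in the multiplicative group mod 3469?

3468

The order of 2875 must divide p − 1 = 3468 = 2^2 · 3 · 17^2.
Divisors: 1, 2, 3, 4, 6, 12, 17, 34, 51, 68, 102, 204, 289, 578, 867, 1156, 1734, 3468.
Check each in increasing order: 2875^1 ≡ 2875;  2875^2 ≡ 2467;  2875^3 ≡ 1989;  2875^4 ≡ 1463;  2875^6 ≡ 1461;  2875^12 ≡ 1086;  2875^17 ≡ 903;  2875^34 ≡ 194;  2875^51 ≡ 1732;  2875^68 ≡ 2946;  2875^102 ≡ 2608;  2875^204 ≡ 2424;  2875^289 ≡ 351;  2875^578 ≡ 1786;  2875^867 ≡ 2466;  2875^1156 ≡ 1785;  2875^1734 ≡ 3468;  2875^3468 ≡ 1.
Smallest exponent giving 1 is 3468.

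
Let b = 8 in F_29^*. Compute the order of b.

The order of 8 must divide p − 1 = 28 = 2^2 · 7.
Divisors: 1, 2, 4, 7, 14, 28.
Check each in increasing order: 8^1 ≡ 8;  8^2 ≡ 6;  8^4 ≡ 7;  8^7 ≡ 17;  8^14 ≡ 28;  8^28 ≡ 1.
Smallest exponent giving 1 is 28.

28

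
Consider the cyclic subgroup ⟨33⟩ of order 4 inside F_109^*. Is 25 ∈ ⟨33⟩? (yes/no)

⟨33⟩ has order 4; its elements mod 109 are {1, 33, 76, 108}.
25 is not in this set.

no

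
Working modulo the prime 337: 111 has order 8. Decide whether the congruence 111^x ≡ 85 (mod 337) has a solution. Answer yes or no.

⟨111⟩ has order 8; its elements mod 337 are {1, 85, 111, 148, 189, 226, 252, 336}.
85 is in this set.

yes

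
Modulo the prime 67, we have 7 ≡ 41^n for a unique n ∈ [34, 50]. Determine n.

49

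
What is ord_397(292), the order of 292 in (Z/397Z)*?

The order of 292 must divide p − 1 = 396 = 2^2 · 3^2 · 11.
Divisors: 1, 2, 3, 4, 6, 9, 11, 12, 18, 22, 33, 36, 44, 66, 99, 132, 198, 396.
Check each in increasing order: 292^1 ≡ 292;  292^2 ≡ 306;  292^3 ≡ 27;  292^4 ≡ 341;  292^6 ≡ 332;  292^9 ≡ 230;  292^11 ≡ 111;  292^12 ≡ 255;  292^18 ≡ 99;  292^22 ≡ 14;  292^33 ≡ 363;  292^36 ≡ 273;  292^44 ≡ 196;  292^66 ≡ 362;  292^99 ≡ 396;  292^132 ≡ 34;  292^198 ≡ 1.
Smallest exponent giving 1 is 198.

198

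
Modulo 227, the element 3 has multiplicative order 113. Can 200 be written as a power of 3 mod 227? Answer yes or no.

200 ∈ ⟨3⟩ iff 200^113 ≡ 1 (mod 227), since |⟨3⟩| = 113.
200^113 mod 227 = 226.
Since 226 ≠ 1, 200 does not lie in the subgroup.

no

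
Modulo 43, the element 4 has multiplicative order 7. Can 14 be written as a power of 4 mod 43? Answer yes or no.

no

⟨4⟩ has order 7; its elements mod 43 are {1, 4, 11, 16, 21, 35, 41}.
14 is not in this set.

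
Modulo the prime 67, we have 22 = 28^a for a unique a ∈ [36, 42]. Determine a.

42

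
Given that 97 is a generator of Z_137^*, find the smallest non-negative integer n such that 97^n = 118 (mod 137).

Baby-step giant-step with m = ceil(sqrt(136)) = 12.
Baby table (97^j mod 137 for j=0..11):
  0:1  1:97  2:93  3:116  4:18  5:102  6:30  7:33
  8:50  9:55  10:129  11:46
Giant step factor: 97^(-12) ≡ 65 (mod 137).
Scan 118·65^i mod 137 for i = 0, 1, …:
  i=0: 118   i=1: 135   i=2: 7   i=3: 44
  i=4: 120   i=5: 128   i=6: 100   i=7: 61
  i=8: 129
Match at i=8, j=10: n = 8·12 + 10 = 106.

106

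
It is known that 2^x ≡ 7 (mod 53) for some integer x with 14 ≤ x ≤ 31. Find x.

Compute 2^14 mod 53 = 7, then multiply by 2 repeatedly:
  2^14=7
Found 7 at exponent 14.

14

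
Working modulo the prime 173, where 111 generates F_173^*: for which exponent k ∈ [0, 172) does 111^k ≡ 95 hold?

156

Baby-step giant-step with m = ceil(sqrt(172)) = 14.
Baby table (111^j mod 173 for j=0..13):
  0:1  1:111  2:38  3:66  4:60  5:86  6:31  7:154
  8:140  9:143  10:130  11:71  12:96  13:103
Giant step factor: 111^(-14) ≡ 150 (mod 173).
Scan 95·150^i mod 173 for i = 0, 1, …:
  i=0: 95   i=1: 64   i=2: 85   i=3: 121
  i=4: 158   i=5: 172   i=6: 23   i=7: 163
  i=8: 57   i=9: 73   i=10: 51   i=11: 38
Match at i=11, j=2: k = 11·14 + 2 = 156.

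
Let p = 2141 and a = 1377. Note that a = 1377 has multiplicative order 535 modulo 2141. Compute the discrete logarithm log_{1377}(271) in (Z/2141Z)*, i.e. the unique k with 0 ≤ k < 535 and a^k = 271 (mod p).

517

Baby-step giant-step with m = ceil(sqrt(535)) = 24.
Baby table (1377^j mod 2141 for j=0..23):
  0:1  1:1377  2:1344  3:864  4:1473  5:794  6:1428  7:918
  8:896  9:576  10:982  11:1243  12:952  13:612  14:1311  15:384
  16:2082  17:115  18:2062  19:408  20:874  21:256  22:1388  23:1504
Giant step factor: 1377^(-24) ≡ 1477 (mod 2141).
Scan 271·1477^i mod 2141 for i = 0, 1, …:
  i=0: 271   i=1: 2041   i=2: 29   i=3: 13
  i=4: 2073   i=5: 191   i=6: 1636   i=7: 1324
  i=8: 815   i=9: 513     …   i=20: 2024
  i=21: 612
Match at i=21, j=13: k = 21·24 + 13 = 517.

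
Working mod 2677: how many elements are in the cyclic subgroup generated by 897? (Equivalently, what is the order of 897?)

The order of 897 must divide p − 1 = 2676 = 2^2 · 3 · 223.
Divisors: 1, 2, 3, 4, 6, 12, 223, 446, 669, 892, 1338, 2676.
Check each in increasing order: 897^1 ≡ 897;  897^2 ≡ 1509;  897^3 ≡ 1688;  897^4 ≡ 1631;  897^6 ≡ 1016;  897^12 ≡ 1611;  897^223 ≡ 2676;  897^446 ≡ 1.
Smallest exponent giving 1 is 446.

446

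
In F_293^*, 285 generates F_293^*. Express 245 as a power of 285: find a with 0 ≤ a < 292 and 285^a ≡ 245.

Baby-step giant-step with m = ceil(sqrt(292)) = 18.
Baby table (285^j mod 293 for j=0..17):
  0:1  1:285  2:64  3:74  4:287  5:48  6:202  7:142
  8:36  9:5  10:253  11:27  12:77  13:263  14:240  15:131
  16:124  17:180
Giant step factor: 285^(-18) ≡ 211 (mod 293).
Scan 245·211^i mod 293 for i = 0, 1, …:
  i=0: 245   i=1: 127   i=2: 134   i=3: 146
  i=4: 41   i=5: 154   i=6: 264   i=7: 34
  i=8: 142
Match at i=8, j=7: a = 8·18 + 7 = 151.

151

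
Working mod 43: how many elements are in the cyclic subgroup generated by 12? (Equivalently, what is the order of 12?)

42

The order of 12 must divide p − 1 = 42 = 2 · 3 · 7.
Divisors: 1, 2, 3, 6, 7, 14, 21, 42.
Check each in increasing order: 12^1 ≡ 12;  12^2 ≡ 15;  12^3 ≡ 8;  12^6 ≡ 21;  12^7 ≡ 37;  12^14 ≡ 36;  12^21 ≡ 42;  12^42 ≡ 1.
Smallest exponent giving 1 is 42.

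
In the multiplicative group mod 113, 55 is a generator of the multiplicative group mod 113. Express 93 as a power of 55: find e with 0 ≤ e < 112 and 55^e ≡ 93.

Baby-step giant-step with m = ceil(sqrt(112)) = 11.
Baby table (55^j mod 113 for j=0..10):
  0:1  1:55  2:87  3:39  4:111  5:3  6:52  7:35
  8:4  9:107  10:9
Giant step factor: 55^(-11) ≡ 92 (mod 113).
Scan 93·92^i mod 113 for i = 0, 1, …:
  i=0: 93   i=1: 81   i=2: 107
Match at i=2, j=9: e = 2·11 + 9 = 31.

31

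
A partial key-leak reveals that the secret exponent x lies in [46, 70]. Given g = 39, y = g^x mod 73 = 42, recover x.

55

Compute 39^46 mod 73 = 48, then multiply by 39 repeatedly:
  39^46=48  39^47=47  39^48=8  39^49=20  39^50=50
  39^51=52  39^52=57  39^53=33  39^54=46  39^55=42
Found 42 at exponent 55.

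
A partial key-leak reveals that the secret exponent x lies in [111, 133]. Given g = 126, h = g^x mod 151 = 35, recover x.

Compute 126^111 mod 151 = 122, then multiply by 126 repeatedly:
  126^111=122  126^112=121  126^113=146  126^114=125  126^115=46
  126^116=58  126^117=60  126^118=10  126^119=52  126^120=59
  126^121=35
Found 35 at exponent 121.

121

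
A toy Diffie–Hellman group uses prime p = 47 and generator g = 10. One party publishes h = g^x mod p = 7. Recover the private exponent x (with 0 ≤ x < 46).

38

Baby-step giant-step with m = ceil(sqrt(46)) = 7.
Baby table (10^j mod 47 for j=0..6):
  0:1  1:10  2:6  3:13  4:36  5:31  6:28
Giant step factor: 10^(-7) ≡ 23 (mod 47).
Scan 7·23^i mod 47 for i = 0, 1, …:
  i=0: 7   i=1: 20   i=2: 37   i=3: 5
  i=4: 21   i=5: 13
Match at i=5, j=3: x = 5·7 + 3 = 38.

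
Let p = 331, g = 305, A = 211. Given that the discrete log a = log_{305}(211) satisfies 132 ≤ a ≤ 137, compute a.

Compute 305^132 mod 331 = 124, then multiply by 305 repeatedly:
  305^132=124  305^133=86  305^134=81  305^135=211
Found 211 at exponent 135.

135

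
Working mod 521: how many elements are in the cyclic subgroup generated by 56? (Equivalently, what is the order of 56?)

The order of 56 must divide p − 1 = 520 = 2^3 · 5 · 13.
Divisors: 1, 2, 4, 5, 8, 10, 13, 20, 26, 40, 52, 65, 104, 130, 260, 520.
Check each in increasing order: 56^1 ≡ 56;  56^2 ≡ 10;  56^4 ≡ 100;  56^5 ≡ 390;  56^8 ≡ 101;  56^10 ≡ 489;  56^13 ≡ 315;  56^20 ≡ 503;  56^26 ≡ 235;  56^40 ≡ 324;  56^52 ≡ 520;  56^65 ≡ 206;  56^104 ≡ 1.
Smallest exponent giving 1 is 104.

104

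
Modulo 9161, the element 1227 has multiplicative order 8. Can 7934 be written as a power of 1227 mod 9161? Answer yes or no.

yes

⟨1227⟩ has order 8; its elements mod 9161 are {1, 1227, 3125, 4084, 5077, 6036, 7934, 9160}.
7934 is in this set.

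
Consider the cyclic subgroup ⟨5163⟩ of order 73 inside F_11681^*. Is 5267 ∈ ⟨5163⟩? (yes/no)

5267 ∈ ⟨5163⟩ iff 5267^73 ≡ 1 (mod 11681), since |⟨5163⟩| = 73.
5267^73 mod 11681 = 1.
Since 1 = 1, 5267 lies in the subgroup.

yes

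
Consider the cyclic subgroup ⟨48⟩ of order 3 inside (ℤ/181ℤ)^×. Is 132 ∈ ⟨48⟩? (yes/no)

⟨48⟩ has order 3; its elements mod 181 are {1, 48, 132}.
132 is in this set.

yes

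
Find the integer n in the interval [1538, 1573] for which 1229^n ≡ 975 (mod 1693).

Compute 1229^1538 mod 1693 = 1485, then multiply by 1229 repeatedly:
  1229^1538=1485  1229^1539=11  1229^1540=1668  1229^1541=1442  1229^1542=1340
  1229^1543=1264  1229^1544=975
Found 975 at exponent 1544.

1544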